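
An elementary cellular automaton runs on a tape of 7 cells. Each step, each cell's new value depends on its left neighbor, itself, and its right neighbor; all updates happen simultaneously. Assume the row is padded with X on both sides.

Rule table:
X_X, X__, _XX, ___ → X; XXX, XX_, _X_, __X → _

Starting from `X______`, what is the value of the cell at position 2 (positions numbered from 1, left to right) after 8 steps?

_XXXXX_
XX____X
__XXX_X
X_X__XX
_X_X_X_
X_X_X_X
_X_X_XX
X_X_XX_
position 2 holds _

_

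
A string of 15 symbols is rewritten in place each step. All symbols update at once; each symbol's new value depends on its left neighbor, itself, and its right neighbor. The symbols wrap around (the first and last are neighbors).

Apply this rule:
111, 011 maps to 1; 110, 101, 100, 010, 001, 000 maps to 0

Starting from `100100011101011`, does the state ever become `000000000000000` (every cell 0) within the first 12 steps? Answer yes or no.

000000011000011
000000010000010
000000000000000
all cells are 0 at step 3

yes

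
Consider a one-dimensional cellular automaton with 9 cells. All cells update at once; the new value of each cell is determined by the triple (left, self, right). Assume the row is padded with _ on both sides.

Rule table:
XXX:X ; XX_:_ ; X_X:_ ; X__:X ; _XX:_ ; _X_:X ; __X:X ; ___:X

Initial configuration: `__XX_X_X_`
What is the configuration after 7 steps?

X_XXXXX_X

XX___X_XX
__XXXX___
XX_XX_XXX
_______X_
XXXXXXXXX
_XXXXXXX_
X_XXXXX_X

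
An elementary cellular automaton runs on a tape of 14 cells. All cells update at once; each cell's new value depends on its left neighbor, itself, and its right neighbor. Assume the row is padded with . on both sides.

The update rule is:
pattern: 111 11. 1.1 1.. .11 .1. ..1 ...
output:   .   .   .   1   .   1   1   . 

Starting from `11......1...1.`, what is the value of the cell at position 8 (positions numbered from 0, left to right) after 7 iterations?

.

iteration 1: ..1....111.111
iteration 2: .111..1.......
iteration 3: 1...1111......
iteration 4: 11.1....1.....
iteration 5: ...11..111....
iteration 6: ..1..11...1...
iteration 7: .1111..1.111..
position 8 holds .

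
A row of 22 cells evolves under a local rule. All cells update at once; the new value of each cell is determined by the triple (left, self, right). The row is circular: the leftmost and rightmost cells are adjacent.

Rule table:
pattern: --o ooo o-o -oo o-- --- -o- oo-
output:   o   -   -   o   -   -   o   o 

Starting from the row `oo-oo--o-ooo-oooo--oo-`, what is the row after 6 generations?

generation 1: oo-oo-oo-o-o-o--o-ooo-
generation 2: oo-oo-oo-o-o-o-oo-o-o-
generation 3: oo-oo-oo-o-o-o-oo-o-o-  (fixed point — unchanged through generation 6)

oo-oo-oo-o-o-o-oo-o-o-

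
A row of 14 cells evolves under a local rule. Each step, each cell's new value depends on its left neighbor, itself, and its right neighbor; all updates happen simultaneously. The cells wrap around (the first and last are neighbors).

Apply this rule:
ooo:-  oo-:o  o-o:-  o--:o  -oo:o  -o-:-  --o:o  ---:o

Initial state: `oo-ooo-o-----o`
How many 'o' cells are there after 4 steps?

4

step 1: -o-o-o--oooooo
step 2: ------ooo----o
step 3: ooooooo-ooooo-
step 4: o-----o-o---o-
count of o: 4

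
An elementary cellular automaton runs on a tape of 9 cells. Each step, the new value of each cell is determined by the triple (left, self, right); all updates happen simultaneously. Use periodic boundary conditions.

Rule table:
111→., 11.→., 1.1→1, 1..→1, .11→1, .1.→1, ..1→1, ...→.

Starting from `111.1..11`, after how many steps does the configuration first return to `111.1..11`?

...11111.
..11....1
111.1..11

3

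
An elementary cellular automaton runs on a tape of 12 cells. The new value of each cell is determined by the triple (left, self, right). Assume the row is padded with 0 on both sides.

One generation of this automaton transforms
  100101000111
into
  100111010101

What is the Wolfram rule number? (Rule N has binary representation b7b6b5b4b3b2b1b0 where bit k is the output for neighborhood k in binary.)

109

position 10: 111 → 0  (bit 7 = 0)
position 11: 110 → 1  (bit 6 = 1)
position 4: 101 → 1  (bit 5 = 1)
position 1: 100 → 0  (bit 4 = 0)
position 9: 011 → 1  (bit 3 = 1)
position 0: 010 → 1  (bit 2 = 1)
position 2: 001 → 0  (bit 1 = 0)
position 7: 000 → 1  (bit 0 = 1)
bits b7..b0 = 01101101 = 109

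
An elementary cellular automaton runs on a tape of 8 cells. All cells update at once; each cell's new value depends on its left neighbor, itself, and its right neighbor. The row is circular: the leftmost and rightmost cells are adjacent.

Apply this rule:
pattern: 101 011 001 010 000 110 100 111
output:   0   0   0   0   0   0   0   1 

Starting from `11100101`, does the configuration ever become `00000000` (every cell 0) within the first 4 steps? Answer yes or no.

yes

11000000
00000000
all cells are 0 at step 2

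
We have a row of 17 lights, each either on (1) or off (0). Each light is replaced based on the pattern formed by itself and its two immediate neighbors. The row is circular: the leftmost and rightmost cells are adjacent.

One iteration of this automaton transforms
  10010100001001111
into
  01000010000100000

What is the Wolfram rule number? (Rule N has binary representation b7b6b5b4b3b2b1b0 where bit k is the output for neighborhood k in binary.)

position 14: 111 → 0  (bit 7 = 0)
position 0: 110 → 0  (bit 6 = 0)
position 4: 101 → 0  (bit 5 = 0)
position 1: 100 → 1  (bit 4 = 1)
position 13: 011 → 0  (bit 3 = 0)
position 3: 010 → 0  (bit 2 = 0)
position 2: 001 → 0  (bit 1 = 0)
position 7: 000 → 0  (bit 0 = 0)
bits b7..b0 = 00010000 = 16

16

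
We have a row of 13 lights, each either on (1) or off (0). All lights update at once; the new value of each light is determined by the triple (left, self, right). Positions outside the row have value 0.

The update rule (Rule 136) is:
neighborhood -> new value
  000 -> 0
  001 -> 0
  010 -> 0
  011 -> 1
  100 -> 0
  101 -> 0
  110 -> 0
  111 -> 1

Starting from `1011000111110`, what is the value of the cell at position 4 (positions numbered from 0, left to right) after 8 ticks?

0

0010000111100
0000000111000
0000000110000
0000000100000
0000000000000
0000000000000  (fixed point — unchanged through tick 8)
position 4 holds 0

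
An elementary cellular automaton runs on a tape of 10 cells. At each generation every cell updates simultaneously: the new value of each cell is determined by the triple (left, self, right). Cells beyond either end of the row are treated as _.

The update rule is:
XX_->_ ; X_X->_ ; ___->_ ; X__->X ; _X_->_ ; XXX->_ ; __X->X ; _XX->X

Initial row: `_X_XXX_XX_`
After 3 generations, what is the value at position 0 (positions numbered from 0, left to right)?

X

generation 1: X__X___X_X
generation 2: _XX_X_X___
generation 3: XX_____X__
position 0 holds X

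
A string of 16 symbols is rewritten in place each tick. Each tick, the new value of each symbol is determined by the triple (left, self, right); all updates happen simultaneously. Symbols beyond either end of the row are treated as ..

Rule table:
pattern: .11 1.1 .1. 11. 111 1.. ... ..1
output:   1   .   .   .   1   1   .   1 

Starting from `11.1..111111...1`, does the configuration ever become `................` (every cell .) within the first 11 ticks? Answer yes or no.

no

1...1111111.1.1.
.1.1111111.....1
1..111111.1...1.
.1111111...1.1.1
1111111.1.1.....
111111.....1....
11111.1...1.1...
1111...1.1...1..
111.1.1...1.1.1.
11.....1.1.....1
1.1...1...1...1.
tick 11 is 1.1...1...1...1., still not uniform .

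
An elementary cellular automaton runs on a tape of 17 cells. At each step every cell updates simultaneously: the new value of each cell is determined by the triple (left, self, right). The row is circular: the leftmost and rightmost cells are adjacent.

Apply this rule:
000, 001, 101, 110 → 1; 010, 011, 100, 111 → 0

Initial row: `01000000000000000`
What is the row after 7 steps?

10011111111111111
10100000000000000
01001111111111111
10010000000000001
10100111111111110
01001000000000011
10010011111111101

10010011111111101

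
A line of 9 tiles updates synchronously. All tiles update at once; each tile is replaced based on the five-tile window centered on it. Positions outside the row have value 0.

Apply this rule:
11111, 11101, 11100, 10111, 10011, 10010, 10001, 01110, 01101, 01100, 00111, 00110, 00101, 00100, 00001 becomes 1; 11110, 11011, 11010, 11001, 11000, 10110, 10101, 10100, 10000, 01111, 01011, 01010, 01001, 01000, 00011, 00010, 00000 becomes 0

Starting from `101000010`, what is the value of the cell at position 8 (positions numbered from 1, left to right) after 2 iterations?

100001010
100101000
position 8 holds 0

0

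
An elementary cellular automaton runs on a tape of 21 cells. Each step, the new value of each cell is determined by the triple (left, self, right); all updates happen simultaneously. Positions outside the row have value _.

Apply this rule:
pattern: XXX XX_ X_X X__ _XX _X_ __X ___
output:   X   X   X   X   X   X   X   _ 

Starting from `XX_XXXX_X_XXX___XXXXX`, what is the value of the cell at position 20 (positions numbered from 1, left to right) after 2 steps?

step 1: XXXXXXXXXXXXXX_XXXXXX
step 2: XXXXXXXXXXXXXXXXXXXXX
position 20 holds X

X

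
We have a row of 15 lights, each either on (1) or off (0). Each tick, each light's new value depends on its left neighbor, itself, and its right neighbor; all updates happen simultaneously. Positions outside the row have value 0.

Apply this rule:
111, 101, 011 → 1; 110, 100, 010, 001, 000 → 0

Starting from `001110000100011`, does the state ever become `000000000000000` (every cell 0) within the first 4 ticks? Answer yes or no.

yes

tick 1: 001100000000010
tick 2: 001000000000000
tick 3: 000000000000000
all cells are 0 at tick 3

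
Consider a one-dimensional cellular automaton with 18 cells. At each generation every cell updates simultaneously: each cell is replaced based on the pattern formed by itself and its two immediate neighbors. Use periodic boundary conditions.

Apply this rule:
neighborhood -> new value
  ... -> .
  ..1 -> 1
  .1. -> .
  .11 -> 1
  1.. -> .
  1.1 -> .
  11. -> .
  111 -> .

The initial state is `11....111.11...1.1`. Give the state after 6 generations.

generation 1: .....11...1...1..1
generation 2: ....11...1...1..1.
generation 3: ...11...1...1..1..
generation 4: ..11...1...1..1...
generation 5: .11...1...1..1....
generation 6: 11...1...1..1.....

11...1...1..1.....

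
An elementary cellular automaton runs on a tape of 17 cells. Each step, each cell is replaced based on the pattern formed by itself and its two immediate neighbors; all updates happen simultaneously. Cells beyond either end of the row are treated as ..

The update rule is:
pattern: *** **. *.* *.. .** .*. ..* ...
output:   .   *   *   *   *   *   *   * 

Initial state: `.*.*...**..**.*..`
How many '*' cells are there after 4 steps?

*****************
*...............*
*****************  (repeats step 1; period 2)
step 4: *...............*
count of *: 2

2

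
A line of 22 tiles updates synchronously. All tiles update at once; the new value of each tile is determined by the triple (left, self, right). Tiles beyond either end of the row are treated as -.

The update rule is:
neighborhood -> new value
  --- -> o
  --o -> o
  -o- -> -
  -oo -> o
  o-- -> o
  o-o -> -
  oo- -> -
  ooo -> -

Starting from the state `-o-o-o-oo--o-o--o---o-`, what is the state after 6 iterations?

iteration 1: o------o-oo---oo-ooo-o
iteration 2: -oooooo--o-oooo--o----
iteration 3: oo-----oo--o---oo-oooo
iteration 4: o-oooooo-oo-oooo--o---
iteration 5: --o------o--o---oo-ooo
iteration 6: oo-oooooo-oo-oooo--o--

oo-oooooo-oo-oooo--o--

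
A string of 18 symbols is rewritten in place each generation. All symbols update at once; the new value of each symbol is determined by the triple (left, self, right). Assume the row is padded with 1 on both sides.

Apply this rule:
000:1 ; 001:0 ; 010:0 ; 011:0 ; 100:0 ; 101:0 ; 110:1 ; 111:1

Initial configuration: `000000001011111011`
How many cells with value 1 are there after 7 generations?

011111100001111001
001111101100111000
000111100100011010
010011100001001000
000001101100000010
011100100101111000
001100000000111010
count of 1: 6

6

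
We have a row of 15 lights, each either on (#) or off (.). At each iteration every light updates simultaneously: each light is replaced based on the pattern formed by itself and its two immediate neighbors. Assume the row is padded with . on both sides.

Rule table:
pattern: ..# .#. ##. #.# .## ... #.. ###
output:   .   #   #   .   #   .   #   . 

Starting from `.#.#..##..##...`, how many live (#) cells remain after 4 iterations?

8

.#.##.###.###..
.#.##.#.#.#.##.
.#.##.#.#.#.###
.#.##.#.#.#.#.#
count of #: 8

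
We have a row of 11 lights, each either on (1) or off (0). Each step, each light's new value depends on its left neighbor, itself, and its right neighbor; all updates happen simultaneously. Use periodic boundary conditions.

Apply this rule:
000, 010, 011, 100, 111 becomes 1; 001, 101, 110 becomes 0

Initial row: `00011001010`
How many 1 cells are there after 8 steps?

11010101011
10010101011
01010101011
01010101010
01010101011  (repeats step 3; period 2)
step 8: 01010101010
count of 1: 5

5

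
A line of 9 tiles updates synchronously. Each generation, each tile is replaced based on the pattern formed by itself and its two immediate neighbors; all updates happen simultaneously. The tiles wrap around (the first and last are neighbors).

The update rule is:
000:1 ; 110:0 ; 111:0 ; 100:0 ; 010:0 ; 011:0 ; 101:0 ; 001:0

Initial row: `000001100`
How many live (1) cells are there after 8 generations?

111100001
000001100  (repeats generation 0; period 2)
generation 8: 000001100
count of 1: 2

2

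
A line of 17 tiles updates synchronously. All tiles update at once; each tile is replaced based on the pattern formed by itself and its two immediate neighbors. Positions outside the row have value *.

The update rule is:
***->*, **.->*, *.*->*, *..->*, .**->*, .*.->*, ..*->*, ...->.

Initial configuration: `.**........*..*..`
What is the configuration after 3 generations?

******..*********

****......*******
*****....********
******..*********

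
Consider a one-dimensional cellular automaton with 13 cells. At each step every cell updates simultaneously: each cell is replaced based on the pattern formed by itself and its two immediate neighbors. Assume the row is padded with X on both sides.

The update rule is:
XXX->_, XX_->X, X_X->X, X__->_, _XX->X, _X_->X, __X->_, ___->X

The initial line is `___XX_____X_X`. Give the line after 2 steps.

XXXXXXX_XXX__

_X_XX_XXX_XXX
XXXXXXX_XXX__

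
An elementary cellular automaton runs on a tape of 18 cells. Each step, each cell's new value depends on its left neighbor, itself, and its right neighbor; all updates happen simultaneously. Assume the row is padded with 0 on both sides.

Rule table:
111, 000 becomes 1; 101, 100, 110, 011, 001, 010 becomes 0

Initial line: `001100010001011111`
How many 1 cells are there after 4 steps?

100001000100001110
001100010001100100
100001000100000001
001100010001111100
count of 1: 8

8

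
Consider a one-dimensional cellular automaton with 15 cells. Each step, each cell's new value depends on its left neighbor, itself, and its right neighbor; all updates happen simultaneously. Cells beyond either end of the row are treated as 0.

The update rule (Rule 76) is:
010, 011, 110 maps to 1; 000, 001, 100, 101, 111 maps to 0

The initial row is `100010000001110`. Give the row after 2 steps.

100010000001010

100010000001010
100010000001010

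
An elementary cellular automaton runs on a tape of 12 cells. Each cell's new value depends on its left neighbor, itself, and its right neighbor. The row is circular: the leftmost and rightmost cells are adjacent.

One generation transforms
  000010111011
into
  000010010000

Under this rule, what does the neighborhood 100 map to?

At position 0 the neighborhood is 100; the next row has 0 there.

0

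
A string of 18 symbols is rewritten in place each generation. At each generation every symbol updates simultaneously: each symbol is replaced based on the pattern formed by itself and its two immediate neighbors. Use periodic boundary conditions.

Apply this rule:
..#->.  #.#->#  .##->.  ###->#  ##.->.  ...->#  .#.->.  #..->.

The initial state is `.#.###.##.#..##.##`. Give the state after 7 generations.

#.#.#.#..#.....#..
.#.#.#.....###....
..#.#..###..#..###
...#....#.......#.
##...##...#####...
...#....#..###..#.
##...##.....#.....

##...##.....#.....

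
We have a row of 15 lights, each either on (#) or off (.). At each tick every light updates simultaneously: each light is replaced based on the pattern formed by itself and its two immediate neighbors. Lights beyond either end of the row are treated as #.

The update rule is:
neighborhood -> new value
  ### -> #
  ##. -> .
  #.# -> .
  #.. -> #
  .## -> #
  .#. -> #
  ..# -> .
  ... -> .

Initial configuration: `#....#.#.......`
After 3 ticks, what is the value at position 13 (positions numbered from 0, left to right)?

tick 1: .#...#.##......
tick 2: .##..#.#.#.....
tick 3: .#.#.#.#.##....
position 13 holds .

.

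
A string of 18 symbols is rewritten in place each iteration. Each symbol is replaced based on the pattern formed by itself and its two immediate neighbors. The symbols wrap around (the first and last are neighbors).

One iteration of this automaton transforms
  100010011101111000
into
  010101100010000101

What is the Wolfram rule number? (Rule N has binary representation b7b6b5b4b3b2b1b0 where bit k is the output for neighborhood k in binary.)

position 8: 111 → 0  (bit 7 = 0)
position 9: 110 → 0  (bit 6 = 0)
position 10: 101 → 1  (bit 5 = 1)
position 1: 100 → 1  (bit 4 = 1)
position 7: 011 → 0  (bit 3 = 0)
position 0: 010 → 0  (bit 2 = 0)
position 3: 001 → 1  (bit 1 = 1)
position 2: 000 → 0  (bit 0 = 0)
bits b7..b0 = 00110010 = 50

50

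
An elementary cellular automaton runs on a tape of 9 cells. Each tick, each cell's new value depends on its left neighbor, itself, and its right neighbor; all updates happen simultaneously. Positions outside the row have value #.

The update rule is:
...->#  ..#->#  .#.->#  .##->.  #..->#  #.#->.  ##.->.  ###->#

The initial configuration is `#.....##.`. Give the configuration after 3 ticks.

.#####...
..###.###
##.#...##

##.#...##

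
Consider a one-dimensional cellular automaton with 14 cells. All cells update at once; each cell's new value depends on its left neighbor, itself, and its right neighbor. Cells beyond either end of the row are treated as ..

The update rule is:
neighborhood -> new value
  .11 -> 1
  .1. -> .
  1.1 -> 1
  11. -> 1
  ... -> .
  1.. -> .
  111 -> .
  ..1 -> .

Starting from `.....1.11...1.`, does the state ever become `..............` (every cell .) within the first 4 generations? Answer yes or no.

generation 1: ......111.....
generation 2: ......1.1.....
generation 3: .......1......
generation 4: ..............
all cells are . at generation 4

yes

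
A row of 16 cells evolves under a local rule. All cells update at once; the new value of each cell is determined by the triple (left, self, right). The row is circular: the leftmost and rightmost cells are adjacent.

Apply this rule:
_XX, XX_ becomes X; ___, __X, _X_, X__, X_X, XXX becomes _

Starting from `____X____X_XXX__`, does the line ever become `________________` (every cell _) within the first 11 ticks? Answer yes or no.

___________X_X__
________________
all cells are _ at tick 2

yes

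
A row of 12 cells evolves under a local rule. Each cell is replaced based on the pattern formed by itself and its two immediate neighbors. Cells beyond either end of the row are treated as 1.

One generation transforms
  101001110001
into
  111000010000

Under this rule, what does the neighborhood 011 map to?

0

At position 5 the neighborhood is 011; the next row has 0 there.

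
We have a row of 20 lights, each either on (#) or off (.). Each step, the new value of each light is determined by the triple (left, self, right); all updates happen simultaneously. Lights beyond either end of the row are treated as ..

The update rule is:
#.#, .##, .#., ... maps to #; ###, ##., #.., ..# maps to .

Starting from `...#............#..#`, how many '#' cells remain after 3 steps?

12

step 1: ##.#.##########.#..#
step 2: #.####.........##..#
step 3: ###....#######.#...#
count of #: 12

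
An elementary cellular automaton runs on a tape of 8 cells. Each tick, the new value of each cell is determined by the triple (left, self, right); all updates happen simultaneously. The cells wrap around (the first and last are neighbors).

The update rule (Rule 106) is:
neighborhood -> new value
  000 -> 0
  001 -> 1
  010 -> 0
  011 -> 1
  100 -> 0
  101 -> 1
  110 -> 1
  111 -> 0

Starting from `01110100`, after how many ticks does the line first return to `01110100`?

tick 1: 11011000
tick 2: 11111001
tick 3: 00001011
tick 4: 00010111
tick 5: 00101101
tick 6: 01011110
tick 7: 10110010
tick 8: 01110101
tick 9: 11011010
tick 10: 11111101
tick 11: 00000111
tick 12: 00001101
tick 13: 00011110
tick 14: 00110010
tick 15: 01110100

15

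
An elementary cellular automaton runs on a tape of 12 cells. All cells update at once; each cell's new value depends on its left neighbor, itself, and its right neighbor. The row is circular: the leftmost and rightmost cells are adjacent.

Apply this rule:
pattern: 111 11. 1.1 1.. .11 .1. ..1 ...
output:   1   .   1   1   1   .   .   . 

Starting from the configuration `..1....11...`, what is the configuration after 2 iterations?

....1...1.1.

...1...1.1..
....1...1.1.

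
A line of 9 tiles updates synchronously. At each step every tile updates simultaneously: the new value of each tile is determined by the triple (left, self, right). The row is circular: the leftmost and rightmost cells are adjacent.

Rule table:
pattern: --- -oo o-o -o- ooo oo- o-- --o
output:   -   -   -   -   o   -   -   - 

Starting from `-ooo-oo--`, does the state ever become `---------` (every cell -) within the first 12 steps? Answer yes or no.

yes

step 1: --o------
step 2: ---------
all cells are - at step 2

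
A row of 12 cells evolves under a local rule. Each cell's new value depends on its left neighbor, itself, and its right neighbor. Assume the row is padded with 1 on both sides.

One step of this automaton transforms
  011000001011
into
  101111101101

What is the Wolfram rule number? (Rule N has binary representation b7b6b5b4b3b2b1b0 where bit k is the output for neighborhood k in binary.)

245

position 11: 111 → 1  (bit 7 = 1)
position 2: 110 → 1  (bit 6 = 1)
position 0: 101 → 1  (bit 5 = 1)
position 3: 100 → 1  (bit 4 = 1)
position 1: 011 → 0  (bit 3 = 0)
position 8: 010 → 1  (bit 2 = 1)
position 7: 001 → 0  (bit 1 = 0)
position 4: 000 → 1  (bit 0 = 1)
bits b7..b0 = 11110101 = 245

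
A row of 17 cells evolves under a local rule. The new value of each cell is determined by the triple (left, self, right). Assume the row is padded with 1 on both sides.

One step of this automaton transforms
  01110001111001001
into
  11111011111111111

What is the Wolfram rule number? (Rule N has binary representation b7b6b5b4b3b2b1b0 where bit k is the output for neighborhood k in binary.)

254

position 2: 111 → 1  (bit 7 = 1)
position 3: 110 → 1  (bit 6 = 1)
position 0: 101 → 1  (bit 5 = 1)
position 4: 100 → 1  (bit 4 = 1)
position 1: 011 → 1  (bit 3 = 1)
position 13: 010 → 1  (bit 2 = 1)
position 6: 001 → 1  (bit 1 = 1)
position 5: 000 → 0  (bit 0 = 0)
bits b7..b0 = 11111110 = 254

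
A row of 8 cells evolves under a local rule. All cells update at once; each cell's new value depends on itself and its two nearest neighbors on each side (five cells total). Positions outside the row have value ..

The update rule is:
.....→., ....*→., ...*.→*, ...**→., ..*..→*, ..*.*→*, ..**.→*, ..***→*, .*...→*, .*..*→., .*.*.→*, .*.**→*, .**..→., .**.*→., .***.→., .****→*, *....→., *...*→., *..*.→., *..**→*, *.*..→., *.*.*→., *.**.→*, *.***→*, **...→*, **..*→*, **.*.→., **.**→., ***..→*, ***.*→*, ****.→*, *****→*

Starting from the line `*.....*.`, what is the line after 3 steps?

**...***
*.*..*.*
**...**.

**...**.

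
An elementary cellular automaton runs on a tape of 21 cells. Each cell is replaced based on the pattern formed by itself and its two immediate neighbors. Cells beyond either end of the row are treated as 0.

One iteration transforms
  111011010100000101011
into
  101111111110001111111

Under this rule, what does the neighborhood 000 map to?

0

At position 11 the neighborhood is 000; the next row has 0 there.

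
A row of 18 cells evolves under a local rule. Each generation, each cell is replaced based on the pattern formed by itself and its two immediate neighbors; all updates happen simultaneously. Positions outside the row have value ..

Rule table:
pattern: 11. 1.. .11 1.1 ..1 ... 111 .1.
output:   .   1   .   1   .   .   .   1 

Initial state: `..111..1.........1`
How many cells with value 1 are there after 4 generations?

.....1.11........1
.....11..1.......1
.......1.11......1
.......11..1.....1
count of 1: 4

4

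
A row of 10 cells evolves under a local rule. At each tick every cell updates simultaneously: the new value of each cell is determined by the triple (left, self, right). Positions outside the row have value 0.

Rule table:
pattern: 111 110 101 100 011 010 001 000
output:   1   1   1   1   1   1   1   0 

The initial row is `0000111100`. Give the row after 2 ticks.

0011111111

0001111110
0011111111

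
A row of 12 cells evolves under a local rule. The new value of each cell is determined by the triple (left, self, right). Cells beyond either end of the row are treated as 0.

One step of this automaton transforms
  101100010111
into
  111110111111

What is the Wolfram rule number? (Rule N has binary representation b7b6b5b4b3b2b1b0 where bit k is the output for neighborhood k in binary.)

position 10: 111 → 1  (bit 7 = 1)
position 3: 110 → 1  (bit 6 = 1)
position 1: 101 → 1  (bit 5 = 1)
position 4: 100 → 1  (bit 4 = 1)
position 2: 011 → 1  (bit 3 = 1)
position 0: 010 → 1  (bit 2 = 1)
position 6: 001 → 1  (bit 1 = 1)
position 5: 000 → 0  (bit 0 = 0)
bits b7..b0 = 11111110 = 254

254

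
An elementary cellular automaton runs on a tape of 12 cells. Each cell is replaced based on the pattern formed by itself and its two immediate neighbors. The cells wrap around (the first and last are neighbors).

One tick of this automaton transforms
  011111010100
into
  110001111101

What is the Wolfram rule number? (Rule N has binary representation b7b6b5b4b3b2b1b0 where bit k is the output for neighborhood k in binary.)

position 2: 111 → 0  (bit 7 = 0)
position 5: 110 → 1  (bit 6 = 1)
position 6: 101 → 1  (bit 5 = 1)
position 10: 100 → 0  (bit 4 = 0)
position 1: 011 → 1  (bit 3 = 1)
position 7: 010 → 1  (bit 2 = 1)
position 0: 001 → 1  (bit 1 = 1)
position 11: 000 → 1  (bit 0 = 1)
bits b7..b0 = 01101111 = 111

111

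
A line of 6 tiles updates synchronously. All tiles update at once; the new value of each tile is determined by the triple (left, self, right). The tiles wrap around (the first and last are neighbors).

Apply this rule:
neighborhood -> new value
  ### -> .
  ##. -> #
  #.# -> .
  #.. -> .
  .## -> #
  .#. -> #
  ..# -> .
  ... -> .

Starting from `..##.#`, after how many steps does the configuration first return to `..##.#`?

step 1: ..##.#

1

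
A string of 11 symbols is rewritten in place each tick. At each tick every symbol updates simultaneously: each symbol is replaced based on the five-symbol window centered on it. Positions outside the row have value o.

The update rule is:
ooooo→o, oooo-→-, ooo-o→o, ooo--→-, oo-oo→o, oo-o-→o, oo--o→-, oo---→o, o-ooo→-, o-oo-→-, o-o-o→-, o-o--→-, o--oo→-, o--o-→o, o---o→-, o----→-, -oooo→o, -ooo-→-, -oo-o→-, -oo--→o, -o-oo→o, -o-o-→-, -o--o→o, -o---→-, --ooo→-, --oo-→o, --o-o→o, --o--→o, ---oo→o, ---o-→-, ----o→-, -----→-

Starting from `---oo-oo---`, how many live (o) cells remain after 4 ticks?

o-oo-o-oo-o
oo--o-o--o-
---oo--oooo
o-ooo---ooo
count of o: 7

7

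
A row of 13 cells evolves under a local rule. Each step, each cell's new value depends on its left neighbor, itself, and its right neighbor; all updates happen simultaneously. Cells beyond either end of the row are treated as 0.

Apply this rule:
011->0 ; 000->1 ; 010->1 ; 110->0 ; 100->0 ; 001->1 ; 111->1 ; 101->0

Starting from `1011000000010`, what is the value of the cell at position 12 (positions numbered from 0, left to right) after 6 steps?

1000011111110
1011101111100
1001000111001
1011011010011
1000000010100
1011111110101
position 12 holds 1

1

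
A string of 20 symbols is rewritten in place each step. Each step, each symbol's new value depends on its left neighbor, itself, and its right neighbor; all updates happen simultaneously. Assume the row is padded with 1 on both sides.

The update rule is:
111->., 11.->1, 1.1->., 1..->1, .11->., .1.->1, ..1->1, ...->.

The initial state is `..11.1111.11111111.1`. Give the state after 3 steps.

step 1: 11.1....1........1..
step 2: .1.11..111......1111
step 3: .1..111..11....1....

.1..111..11....1....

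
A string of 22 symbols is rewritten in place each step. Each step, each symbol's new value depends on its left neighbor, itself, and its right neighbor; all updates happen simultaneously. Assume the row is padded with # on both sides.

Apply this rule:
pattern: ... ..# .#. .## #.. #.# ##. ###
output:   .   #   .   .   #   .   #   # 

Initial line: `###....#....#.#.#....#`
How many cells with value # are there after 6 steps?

13

####..#.#..#.....#..#.
######...##.#...#.##..
#######.#.#..#.#...###
#######....##...#.#.##
########..#.##.#.....#
##########...#..#...#.
count of #: 13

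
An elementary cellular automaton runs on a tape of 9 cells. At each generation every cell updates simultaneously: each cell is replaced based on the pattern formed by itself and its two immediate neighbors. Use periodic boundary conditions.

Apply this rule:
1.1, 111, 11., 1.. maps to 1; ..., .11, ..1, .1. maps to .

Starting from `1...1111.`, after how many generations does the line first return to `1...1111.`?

9

.1...1111
1.1...111
11.1...11
111.1...1
1111.1...
.1111.1..
..1111.1.
...1111.1
1...1111.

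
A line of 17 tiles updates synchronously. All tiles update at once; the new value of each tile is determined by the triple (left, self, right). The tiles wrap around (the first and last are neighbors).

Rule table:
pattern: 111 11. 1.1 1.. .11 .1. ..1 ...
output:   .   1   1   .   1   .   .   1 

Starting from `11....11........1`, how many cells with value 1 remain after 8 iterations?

5

iteration 1: .1.11.11.111111.1
iteration 2: 1.11111111....11.
iteration 3: .11......1.11.111
iteration 4: 111.1111..11111.1
iteration 5: ..111..1..1...111
iteration 6: ..1.1.......1.1.1
iteration 7: ...1..11111..1.1.
iteration 8: 11....1...1...1..
count of 1: 5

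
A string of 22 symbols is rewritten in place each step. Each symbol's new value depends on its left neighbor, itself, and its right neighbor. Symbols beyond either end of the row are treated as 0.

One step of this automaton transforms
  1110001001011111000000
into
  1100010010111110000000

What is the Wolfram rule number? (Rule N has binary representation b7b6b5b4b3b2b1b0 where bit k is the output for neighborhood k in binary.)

170

position 1: 111 → 1  (bit 7 = 1)
position 2: 110 → 0  (bit 6 = 0)
position 10: 101 → 1  (bit 5 = 1)
position 3: 100 → 0  (bit 4 = 0)
position 0: 011 → 1  (bit 3 = 1)
position 6: 010 → 0  (bit 2 = 0)
position 5: 001 → 1  (bit 1 = 1)
position 4: 000 → 0  (bit 0 = 0)
bits b7..b0 = 10101010 = 170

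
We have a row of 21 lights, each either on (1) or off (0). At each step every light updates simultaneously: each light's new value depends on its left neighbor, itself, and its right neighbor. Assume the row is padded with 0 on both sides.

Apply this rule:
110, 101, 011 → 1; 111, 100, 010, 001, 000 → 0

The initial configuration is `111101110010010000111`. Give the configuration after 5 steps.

step 1: 100111010000000000101
step 2: 000101100000000000010
step 3: 000011100000000000000
step 4: 000010100000000000000
step 5: 000001000000000000000

000001000000000000000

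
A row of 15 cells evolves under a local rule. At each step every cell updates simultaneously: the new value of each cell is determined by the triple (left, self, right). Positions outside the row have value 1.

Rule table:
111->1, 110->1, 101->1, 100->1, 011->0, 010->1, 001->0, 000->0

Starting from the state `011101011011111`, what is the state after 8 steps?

111111110111110

101111101101111
110111110110111
111011111011011
111101111101101
111110111110110
111111011111011
111111101111101
111111110111110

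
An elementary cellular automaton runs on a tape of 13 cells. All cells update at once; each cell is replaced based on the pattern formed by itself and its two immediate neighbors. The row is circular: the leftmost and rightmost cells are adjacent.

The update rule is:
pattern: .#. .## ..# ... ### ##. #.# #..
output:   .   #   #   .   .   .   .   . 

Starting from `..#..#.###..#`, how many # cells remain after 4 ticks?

.#..#..#...#.
#..#..#...#..
..#..#...#..#
.#..#...#..#.
count of #: 4

4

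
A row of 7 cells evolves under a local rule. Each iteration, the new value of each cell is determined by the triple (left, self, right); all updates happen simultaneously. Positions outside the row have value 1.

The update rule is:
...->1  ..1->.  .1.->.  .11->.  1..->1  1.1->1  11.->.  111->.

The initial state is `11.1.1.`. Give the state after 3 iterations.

..1.1.1
1..1.1.
.1..1.1

.1..1.1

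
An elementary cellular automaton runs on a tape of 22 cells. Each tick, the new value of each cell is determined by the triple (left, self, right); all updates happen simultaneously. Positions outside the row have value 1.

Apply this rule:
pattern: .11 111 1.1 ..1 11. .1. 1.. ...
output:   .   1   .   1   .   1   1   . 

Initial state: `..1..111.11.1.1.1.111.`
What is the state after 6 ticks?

..1111.11....1..1.1.11

tick 1: 11111.1.....1.1.1..1..
tick 2: 1111..11...11.1.111111
tick 3: 111.11..1.1...1..11111
tick 4: 11....111.11.1111.1111
tick 5: 1.1..1.1......11...111
tick 6: ..1111.11....1..1.1.11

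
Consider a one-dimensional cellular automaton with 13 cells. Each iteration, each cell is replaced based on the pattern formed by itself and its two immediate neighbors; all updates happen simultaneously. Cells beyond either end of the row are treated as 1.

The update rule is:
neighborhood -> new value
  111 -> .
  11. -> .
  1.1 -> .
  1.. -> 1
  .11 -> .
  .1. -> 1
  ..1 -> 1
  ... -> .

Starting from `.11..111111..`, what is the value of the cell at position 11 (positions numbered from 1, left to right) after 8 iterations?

.

...11......11
1.1..1....1..
..11111..1111
11.....11....
..1...1..1..1
1111.1111111.
.............
1...........1
position 11 holds .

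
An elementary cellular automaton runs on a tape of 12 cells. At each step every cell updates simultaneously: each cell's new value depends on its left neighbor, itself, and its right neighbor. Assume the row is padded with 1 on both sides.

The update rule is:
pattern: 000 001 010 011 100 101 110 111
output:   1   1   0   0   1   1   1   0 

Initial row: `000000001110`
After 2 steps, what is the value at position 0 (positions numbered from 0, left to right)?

0

step 1: 111111110011
step 2: 000000011100
position 0 holds 0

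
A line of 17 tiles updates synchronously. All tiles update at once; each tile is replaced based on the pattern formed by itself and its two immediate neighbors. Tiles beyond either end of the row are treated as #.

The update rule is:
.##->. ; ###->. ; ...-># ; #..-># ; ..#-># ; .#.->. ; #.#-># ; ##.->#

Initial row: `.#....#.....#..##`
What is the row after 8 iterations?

..##....##.######

#.####.#####.##..
##...##....##.###
.####.#####.##...
#...##....##.####
####.#####.##....
...##....##.#####
###.#####.##.....
..##....##.######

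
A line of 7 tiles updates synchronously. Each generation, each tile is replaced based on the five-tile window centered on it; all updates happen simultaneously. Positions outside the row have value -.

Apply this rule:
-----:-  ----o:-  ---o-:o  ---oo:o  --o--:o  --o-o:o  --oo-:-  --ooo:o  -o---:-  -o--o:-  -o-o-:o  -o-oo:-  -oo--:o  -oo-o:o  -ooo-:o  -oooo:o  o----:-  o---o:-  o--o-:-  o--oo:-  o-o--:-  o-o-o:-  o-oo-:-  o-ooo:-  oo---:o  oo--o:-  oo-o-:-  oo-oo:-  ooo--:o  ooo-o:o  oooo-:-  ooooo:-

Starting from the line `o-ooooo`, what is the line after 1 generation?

o--o--o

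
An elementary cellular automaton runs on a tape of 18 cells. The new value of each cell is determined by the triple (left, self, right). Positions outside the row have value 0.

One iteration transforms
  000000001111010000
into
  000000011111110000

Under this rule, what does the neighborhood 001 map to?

1

At position 7 the neighborhood is 001; the next row has 1 there.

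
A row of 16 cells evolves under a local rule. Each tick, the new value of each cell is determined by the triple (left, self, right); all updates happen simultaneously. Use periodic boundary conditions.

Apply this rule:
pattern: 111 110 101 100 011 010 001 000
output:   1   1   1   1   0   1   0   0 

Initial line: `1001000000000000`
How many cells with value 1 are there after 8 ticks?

4

1101100000000000
0110110000000000
0011011000000000
0001101100000000
0000110110000000
0000011011000000
0000001101100000
0000000110110000
count of 1: 4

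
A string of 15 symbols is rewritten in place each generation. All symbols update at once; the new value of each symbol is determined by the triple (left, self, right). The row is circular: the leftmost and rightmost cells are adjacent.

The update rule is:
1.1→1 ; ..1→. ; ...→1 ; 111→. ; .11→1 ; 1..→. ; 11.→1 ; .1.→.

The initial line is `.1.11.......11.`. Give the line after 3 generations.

..111.11111.11.
1.1.111...1111.
.1.11.1.1.1..11

.1.11.1.1.1..11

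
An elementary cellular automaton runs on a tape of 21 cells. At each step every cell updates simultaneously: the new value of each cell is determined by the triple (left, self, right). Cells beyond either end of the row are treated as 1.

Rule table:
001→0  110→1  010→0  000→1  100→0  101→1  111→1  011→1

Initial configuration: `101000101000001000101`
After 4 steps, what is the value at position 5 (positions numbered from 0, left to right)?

step 1: 110010010011100010011
step 2: 110000000011101000011
step 3: 110111111011110011011
step 4: 111111111111110011111
position 5 holds 1

1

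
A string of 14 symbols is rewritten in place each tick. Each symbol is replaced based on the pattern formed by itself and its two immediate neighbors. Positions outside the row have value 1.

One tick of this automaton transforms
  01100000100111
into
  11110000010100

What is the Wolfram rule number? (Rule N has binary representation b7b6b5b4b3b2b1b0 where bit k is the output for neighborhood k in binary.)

position 12: 111 → 0  (bit 7 = 0)
position 2: 110 → 1  (bit 6 = 1)
position 0: 101 → 1  (bit 5 = 1)
position 3: 100 → 1  (bit 4 = 1)
position 1: 011 → 1  (bit 3 = 1)
position 8: 010 → 0  (bit 2 = 0)
position 7: 001 → 0  (bit 1 = 0)
position 4: 000 → 0  (bit 0 = 0)
bits b7..b0 = 01111000 = 120

120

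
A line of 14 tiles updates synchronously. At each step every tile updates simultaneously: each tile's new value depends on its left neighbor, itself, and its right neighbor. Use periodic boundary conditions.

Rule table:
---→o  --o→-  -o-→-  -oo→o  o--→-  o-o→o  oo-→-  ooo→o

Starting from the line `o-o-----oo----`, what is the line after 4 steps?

oo-o-o-----o-o

step 1: -o--ooo-o--oo-
step 2: ----oo-o---o--
step 3: ooo-o-o--o---o
step 4: oo-o-o-----o-o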